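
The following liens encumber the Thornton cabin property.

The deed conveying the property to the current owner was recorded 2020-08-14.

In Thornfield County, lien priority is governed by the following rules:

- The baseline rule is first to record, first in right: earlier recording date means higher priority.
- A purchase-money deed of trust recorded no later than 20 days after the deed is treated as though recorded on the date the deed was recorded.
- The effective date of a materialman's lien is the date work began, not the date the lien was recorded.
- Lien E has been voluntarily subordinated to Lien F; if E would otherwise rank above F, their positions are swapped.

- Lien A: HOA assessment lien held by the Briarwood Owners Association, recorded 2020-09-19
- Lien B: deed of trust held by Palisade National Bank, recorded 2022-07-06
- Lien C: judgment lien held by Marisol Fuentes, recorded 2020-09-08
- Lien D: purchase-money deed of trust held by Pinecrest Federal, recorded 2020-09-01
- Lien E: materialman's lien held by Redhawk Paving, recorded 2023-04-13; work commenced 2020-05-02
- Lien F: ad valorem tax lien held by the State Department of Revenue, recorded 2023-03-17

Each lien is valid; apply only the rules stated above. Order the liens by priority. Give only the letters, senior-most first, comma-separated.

Effective dates after the stated exceptions: D relates back to the deed date 2020-08-14; E is treated as recorded 2020-05-02, the work-commencement date.
Sorted by effective date: E (2020-05-02), D (2020-08-14), C (2020-09-08), A (2020-09-19), B (2022-07-06), F (2023-03-17).
Because E would otherwise rank above F, the subordination swaps them.

F, D, C, A, B, E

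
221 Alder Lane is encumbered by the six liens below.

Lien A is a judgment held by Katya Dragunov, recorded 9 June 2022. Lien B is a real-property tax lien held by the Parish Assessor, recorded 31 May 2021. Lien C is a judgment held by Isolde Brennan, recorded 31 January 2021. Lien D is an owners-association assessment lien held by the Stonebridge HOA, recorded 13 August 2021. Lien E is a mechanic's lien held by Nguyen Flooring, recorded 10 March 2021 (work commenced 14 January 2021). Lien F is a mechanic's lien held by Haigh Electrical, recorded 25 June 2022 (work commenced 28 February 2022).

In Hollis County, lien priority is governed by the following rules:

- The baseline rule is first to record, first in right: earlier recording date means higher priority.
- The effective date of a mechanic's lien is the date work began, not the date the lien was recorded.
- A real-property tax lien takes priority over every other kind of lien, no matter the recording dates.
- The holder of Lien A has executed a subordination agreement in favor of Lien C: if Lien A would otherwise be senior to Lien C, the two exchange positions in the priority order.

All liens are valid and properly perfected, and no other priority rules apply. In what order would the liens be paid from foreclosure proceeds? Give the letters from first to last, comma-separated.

Effective dates after the stated exceptions: E's effective date is 14 January 2021, when work began; F relates back to 28 February 2022 (work commenced).
As a real-property tax lien, B is senior to every other lien.
Remaining liens by effective date: E (14 January 2021), C (31 January 2021), D (13 August 2021), F (28 February 2022), A (9 June 2022).
Since A is not senior to C, the subordination leaves the order unchanged.

B, E, C, D, F, A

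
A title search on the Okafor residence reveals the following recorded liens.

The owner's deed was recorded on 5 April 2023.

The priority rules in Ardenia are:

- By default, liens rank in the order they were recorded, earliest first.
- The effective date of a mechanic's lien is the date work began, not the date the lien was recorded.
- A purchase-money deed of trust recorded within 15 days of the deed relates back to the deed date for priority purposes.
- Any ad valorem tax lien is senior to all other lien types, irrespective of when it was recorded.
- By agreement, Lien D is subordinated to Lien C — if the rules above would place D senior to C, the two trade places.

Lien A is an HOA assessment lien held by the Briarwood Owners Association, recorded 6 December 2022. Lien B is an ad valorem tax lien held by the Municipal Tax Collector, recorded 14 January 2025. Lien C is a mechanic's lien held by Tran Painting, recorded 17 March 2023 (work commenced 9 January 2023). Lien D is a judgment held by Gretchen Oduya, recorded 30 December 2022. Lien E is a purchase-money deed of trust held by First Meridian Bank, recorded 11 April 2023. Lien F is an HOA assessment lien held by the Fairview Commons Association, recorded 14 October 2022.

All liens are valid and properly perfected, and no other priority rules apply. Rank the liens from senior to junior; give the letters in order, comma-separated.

B, F, A, C, D, E

Effective dates after the stated exceptions: C is treated as recorded 9 January 2023, the work-commencement date; E was recorded within the 15-day window, so its effective date is the deed date 5 April 2023.
B, as an ad valorem tax lien, has superpriority and ranks first.
Among the remaining liens, by effective date: F (14 October 2022), A (6 December 2022), D (30 December 2022), C (9 January 2023), E (5 April 2023).
D is senior to C before the subordination, so the two trade places.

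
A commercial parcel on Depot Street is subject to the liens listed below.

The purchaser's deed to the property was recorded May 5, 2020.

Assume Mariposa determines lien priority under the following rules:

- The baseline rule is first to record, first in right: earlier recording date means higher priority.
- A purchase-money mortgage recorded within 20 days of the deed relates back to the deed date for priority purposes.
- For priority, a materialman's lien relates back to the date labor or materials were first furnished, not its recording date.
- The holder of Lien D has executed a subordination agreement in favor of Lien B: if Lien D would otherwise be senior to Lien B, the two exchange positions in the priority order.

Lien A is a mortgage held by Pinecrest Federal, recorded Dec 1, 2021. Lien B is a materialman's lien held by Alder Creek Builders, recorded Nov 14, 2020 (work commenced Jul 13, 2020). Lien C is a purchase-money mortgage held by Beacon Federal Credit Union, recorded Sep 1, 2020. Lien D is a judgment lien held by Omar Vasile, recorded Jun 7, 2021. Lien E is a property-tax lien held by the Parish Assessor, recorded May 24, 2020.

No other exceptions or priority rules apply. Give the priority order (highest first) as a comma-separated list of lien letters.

E, B, C, D, A

First, effective dates: B is treated as recorded Jul 13, 2020, the work-commencement date; C was recorded 119 days after the deed — beyond 20 days — so no relation-back applies.
Sorted by effective date: E (May 24, 2020), B (Jul 13, 2020), C (Sep 1, 2020), D (Jun 7, 2021), A (Dec 1, 2021).
D already ranks below B; the subordination has no effect.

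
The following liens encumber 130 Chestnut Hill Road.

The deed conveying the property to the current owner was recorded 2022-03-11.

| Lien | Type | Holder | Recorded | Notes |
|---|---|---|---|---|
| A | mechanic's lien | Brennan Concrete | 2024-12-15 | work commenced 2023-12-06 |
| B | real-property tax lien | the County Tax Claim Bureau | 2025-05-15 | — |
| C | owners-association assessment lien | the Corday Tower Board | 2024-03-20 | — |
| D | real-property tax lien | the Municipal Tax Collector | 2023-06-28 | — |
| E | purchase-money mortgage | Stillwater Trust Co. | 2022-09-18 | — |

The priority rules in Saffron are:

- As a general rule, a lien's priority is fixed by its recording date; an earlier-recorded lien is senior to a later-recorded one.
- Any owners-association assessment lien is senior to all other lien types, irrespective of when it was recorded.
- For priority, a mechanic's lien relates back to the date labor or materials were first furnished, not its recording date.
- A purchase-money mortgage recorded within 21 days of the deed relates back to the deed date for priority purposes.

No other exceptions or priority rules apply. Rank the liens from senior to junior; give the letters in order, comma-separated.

Effective dates after the stated exceptions: A's effective date is 2023-12-06, when work began; E was recorded 191 days after the deed, outside the 21-day window, so it keeps its recording date.
C is an owners-association assessment lien and takes priority over every other lien.
The other liens, earliest effective date first: E (2022-09-18), D (2023-06-28), A (2023-12-06), B (2025-05-15).

C, E, D, A, B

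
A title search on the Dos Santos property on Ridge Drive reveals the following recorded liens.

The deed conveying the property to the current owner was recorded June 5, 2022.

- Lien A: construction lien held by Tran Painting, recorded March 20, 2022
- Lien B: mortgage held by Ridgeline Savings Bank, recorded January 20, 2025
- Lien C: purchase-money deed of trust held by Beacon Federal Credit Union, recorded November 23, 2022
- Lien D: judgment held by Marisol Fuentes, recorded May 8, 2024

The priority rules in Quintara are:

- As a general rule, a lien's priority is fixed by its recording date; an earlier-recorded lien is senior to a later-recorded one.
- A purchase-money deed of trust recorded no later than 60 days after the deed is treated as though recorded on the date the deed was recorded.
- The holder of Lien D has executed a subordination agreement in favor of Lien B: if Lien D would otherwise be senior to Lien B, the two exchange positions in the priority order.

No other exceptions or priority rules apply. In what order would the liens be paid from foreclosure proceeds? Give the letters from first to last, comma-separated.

Effective dates after the stated exceptions: C was recorded 171 days after the deed, outside the 60-day window, so it keeps its recording date.
By effective date, earliest first: A (March 20, 2022), C (November 23, 2022), D (May 8, 2024), B (January 20, 2025).
D is senior to B before the subordination, so the two trade places.

A, C, B, D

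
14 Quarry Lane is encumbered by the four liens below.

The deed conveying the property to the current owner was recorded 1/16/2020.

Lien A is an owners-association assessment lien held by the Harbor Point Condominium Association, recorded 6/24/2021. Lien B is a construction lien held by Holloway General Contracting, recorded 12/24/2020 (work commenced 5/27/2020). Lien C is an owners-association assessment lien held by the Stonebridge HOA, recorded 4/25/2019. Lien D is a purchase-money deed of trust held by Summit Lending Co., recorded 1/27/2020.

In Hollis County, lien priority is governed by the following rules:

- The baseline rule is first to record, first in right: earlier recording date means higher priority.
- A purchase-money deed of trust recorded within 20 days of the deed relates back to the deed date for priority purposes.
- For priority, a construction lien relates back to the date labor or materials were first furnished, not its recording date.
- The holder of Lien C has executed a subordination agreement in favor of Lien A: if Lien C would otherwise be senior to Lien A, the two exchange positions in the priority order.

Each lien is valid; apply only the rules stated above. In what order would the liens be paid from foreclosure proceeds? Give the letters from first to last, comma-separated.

A, D, B, C

Effective dates after the stated exceptions: B's effective date is 5/27/2020, when work began; D's effective date is the deed date, 1/16/2020.
By effective date, earliest first: C (4/25/2019), D (1/16/2020), B (5/27/2020), A (6/24/2021).
C would otherwise be senior to A, so under the subordination agreement C and A exchange positions.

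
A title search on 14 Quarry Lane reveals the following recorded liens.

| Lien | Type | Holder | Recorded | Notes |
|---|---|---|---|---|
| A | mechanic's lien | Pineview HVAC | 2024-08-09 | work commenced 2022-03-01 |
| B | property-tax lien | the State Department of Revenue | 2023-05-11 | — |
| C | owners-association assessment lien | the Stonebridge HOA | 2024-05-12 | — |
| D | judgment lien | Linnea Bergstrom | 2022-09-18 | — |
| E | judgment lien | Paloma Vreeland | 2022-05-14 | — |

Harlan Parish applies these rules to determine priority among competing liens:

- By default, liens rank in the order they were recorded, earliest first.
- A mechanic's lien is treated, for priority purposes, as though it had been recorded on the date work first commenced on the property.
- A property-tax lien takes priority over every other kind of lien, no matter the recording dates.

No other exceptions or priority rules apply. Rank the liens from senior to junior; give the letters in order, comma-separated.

Effective dates after the stated exceptions: A's effective date is 2022-03-01, when work began.
B is a property-tax lien, so it outranks all other liens regardless of date.
Ordering the rest by effective date: A (2022-03-01), E (2022-05-14), D (2022-09-18), C (2024-05-12).

B, A, E, D, C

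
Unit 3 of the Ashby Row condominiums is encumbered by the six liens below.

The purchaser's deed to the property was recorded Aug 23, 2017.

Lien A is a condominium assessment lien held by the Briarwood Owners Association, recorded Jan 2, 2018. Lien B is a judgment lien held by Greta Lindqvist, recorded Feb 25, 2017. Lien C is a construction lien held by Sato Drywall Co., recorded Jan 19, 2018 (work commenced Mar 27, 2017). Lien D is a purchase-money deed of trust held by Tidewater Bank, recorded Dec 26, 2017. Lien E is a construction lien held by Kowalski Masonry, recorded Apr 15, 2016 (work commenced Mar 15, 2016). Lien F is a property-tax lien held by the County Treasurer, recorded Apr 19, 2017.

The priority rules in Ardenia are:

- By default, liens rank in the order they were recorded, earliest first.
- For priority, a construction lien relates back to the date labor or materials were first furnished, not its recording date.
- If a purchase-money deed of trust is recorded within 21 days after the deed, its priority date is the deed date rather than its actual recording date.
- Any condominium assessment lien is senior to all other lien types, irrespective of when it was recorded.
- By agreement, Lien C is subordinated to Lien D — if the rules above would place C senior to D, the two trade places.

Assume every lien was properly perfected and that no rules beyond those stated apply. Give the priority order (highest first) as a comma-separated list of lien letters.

A, E, B, D, F, C

First, effective dates: C's effective date is Mar 27, 2017, when work began; D was recorded 125 days after the deed — beyond 21 days — so no relation-back applies; E relates back to Mar 15, 2016 (work commenced).
A is a condominium assessment lien, so it outranks all other liens regardless of date.
Ordering the rest by effective date: E (Mar 15, 2016), B (Feb 25, 2017), C (Mar 27, 2017), F (Apr 19, 2017), D (Dec 26, 2017).
Because C would otherwise rank above D, the subordination swaps them.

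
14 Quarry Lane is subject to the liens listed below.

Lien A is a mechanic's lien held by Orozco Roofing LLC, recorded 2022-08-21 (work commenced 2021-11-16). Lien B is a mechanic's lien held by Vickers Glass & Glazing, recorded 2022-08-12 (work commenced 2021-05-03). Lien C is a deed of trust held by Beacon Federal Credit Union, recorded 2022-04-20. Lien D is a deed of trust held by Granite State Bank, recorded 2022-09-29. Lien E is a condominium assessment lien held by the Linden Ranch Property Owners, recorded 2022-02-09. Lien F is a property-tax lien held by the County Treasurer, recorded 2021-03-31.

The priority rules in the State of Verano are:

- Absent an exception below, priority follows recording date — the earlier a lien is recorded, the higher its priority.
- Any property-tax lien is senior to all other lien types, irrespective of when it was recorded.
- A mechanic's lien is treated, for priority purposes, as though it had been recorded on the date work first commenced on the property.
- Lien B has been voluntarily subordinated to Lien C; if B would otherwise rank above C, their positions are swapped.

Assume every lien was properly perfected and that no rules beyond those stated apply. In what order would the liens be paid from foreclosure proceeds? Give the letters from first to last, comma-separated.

F, C, A, E, B, D

Effective dates after the stated exceptions: A's effective date is 2021-11-16, when work began; B's effective date is 2021-05-03, when work began.
As a property-tax lien, F is senior to every other lien.
The other liens, earliest effective date first: B (2021-05-03), A (2021-11-16), E (2022-02-09), C (2022-04-20), D (2022-09-29).
B is senior to C before the subordination, so the two trade places.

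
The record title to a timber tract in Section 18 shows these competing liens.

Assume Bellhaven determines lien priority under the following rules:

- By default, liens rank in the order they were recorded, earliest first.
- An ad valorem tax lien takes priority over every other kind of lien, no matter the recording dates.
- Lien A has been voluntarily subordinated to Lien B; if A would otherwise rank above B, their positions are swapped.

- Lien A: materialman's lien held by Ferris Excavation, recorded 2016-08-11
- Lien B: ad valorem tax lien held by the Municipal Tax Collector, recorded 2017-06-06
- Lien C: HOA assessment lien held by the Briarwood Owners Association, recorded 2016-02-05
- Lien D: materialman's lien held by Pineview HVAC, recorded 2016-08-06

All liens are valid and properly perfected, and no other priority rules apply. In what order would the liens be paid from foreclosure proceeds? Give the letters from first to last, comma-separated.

As an ad valorem tax lien, B is senior to every other lien.
Ordering the rest by effective date: C (2016-02-05), D (2016-08-06), A (2016-08-11).
A already ranks below B; the subordination has no effect.

B, C, D, A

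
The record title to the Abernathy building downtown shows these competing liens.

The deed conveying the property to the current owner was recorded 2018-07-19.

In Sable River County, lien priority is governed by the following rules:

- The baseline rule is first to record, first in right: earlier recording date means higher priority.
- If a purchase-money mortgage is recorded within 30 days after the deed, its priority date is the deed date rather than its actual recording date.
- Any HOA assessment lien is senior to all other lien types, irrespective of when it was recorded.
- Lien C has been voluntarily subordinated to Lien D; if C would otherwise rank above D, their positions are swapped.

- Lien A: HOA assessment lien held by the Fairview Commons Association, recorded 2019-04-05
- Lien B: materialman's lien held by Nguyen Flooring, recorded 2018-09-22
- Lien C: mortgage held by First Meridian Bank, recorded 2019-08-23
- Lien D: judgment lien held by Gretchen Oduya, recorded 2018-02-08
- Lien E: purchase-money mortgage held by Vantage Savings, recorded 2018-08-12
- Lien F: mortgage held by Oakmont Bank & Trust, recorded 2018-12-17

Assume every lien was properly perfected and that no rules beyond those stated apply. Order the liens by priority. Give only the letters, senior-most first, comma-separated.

Effective dates: E's effective date is the deed date, 2018-07-19.
A is an HOA assessment lien, so it outranks all other liens regardless of date.
Remaining liens by effective date: D (2018-02-08), E (2018-07-19), B (2018-09-22), F (2018-12-17), C (2019-08-23).
C already ranks below D; the subordination has no effect.

A, D, E, B, F, C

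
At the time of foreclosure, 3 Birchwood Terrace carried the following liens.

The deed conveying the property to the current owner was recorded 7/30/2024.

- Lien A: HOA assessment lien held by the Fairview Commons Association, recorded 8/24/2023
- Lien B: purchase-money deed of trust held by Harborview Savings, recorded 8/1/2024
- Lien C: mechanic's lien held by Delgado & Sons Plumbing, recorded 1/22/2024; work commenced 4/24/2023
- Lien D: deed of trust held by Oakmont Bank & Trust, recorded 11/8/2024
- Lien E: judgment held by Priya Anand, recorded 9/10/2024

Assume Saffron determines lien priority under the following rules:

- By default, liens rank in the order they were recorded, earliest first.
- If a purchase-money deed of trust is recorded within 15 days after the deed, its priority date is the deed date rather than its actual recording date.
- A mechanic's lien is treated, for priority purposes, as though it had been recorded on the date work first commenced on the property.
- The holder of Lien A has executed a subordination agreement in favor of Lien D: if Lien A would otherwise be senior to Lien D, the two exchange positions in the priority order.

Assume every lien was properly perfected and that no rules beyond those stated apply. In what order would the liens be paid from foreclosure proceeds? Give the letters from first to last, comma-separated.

C, D, B, E, A

Effective dates after the stated exceptions: B was recorded within the 15-day window, so its effective date is the deed date 7/30/2024; C is treated as recorded 4/24/2023, the work-commencement date.
Sorted by effective date: C (4/24/2023), A (8/24/2023), B (7/30/2024), E (9/10/2024), D (11/8/2024).
The subordination applies — A was senior to D — so A and D swap.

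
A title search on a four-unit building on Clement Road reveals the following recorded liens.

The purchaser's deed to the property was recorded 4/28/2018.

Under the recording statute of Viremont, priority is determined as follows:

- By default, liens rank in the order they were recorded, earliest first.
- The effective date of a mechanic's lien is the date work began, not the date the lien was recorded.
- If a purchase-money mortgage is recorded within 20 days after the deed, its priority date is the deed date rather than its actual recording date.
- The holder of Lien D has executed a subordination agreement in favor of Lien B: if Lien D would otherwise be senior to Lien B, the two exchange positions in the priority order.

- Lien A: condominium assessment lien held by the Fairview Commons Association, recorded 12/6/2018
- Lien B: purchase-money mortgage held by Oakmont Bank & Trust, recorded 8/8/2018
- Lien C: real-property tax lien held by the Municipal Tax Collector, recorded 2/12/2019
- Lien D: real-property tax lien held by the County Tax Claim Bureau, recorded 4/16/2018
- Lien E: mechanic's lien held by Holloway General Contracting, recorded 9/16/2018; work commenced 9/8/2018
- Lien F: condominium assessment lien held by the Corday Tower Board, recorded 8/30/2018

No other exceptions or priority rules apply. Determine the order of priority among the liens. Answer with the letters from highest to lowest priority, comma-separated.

B, D, F, E, A, C

First, effective dates: B was recorded 102 days after the deed — beyond 20 days — so no relation-back applies; E relates back to 9/8/2018 (work commenced).
By effective date, earliest first: D (4/16/2018), B (8/8/2018), F (8/30/2018), E (9/8/2018), A (12/6/2018), C (2/12/2019).
D is senior to B before the subordination, so the two trade places.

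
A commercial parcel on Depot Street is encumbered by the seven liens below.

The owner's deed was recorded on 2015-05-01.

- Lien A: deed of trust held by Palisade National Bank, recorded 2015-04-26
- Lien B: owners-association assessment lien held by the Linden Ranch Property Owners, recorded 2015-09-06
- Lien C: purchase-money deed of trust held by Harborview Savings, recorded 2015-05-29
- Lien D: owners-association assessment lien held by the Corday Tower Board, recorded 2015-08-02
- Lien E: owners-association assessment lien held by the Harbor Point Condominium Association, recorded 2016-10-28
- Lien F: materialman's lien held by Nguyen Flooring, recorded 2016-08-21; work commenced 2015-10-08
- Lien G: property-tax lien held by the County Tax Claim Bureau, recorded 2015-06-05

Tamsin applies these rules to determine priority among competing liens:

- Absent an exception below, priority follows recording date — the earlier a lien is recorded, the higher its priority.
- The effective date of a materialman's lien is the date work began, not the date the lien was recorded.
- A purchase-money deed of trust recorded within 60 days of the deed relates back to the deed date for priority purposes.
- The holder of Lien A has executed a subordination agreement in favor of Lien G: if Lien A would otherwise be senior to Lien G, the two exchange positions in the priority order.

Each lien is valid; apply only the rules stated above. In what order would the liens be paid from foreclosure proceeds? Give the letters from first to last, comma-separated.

G, C, A, D, B, F, E

First, effective dates: C's effective date is the deed date, 2015-05-01; F is treated as recorded 2015-10-08, the work-commencement date.
Ordering by effective date: A (2015-04-26), C (2015-05-01), G (2015-06-05), D (2015-08-02), B (2015-09-06), F (2015-10-08), E (2016-10-28).
A is senior to G before the subordination, so the two trade places.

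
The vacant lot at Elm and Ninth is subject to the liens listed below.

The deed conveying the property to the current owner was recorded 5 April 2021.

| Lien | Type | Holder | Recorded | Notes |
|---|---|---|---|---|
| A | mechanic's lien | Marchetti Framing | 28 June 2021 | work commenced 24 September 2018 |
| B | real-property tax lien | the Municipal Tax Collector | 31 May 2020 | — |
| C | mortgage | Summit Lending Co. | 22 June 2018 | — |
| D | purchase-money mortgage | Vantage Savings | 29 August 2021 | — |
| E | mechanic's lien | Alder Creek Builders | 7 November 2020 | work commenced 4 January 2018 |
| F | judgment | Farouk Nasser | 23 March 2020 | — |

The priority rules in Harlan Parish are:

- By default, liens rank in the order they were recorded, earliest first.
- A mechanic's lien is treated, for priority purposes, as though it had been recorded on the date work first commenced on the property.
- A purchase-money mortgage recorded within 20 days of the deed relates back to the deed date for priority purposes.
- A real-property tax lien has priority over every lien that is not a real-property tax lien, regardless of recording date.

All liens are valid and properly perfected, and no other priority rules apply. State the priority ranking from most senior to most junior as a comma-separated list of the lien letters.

Effective dates: A relates back to 24 September 2018 (work commenced); D was recorded 146 days after the deed — beyond 20 days — so no relation-back applies; E is treated as recorded 4 January 2018, the work-commencement date.
B is a real-property tax lien and takes priority over every other lien.
Remaining liens by effective date: E (4 January 2018), C (22 June 2018), A (24 September 2018), F (23 March 2020), D (29 August 2021).

B, E, C, A, F, D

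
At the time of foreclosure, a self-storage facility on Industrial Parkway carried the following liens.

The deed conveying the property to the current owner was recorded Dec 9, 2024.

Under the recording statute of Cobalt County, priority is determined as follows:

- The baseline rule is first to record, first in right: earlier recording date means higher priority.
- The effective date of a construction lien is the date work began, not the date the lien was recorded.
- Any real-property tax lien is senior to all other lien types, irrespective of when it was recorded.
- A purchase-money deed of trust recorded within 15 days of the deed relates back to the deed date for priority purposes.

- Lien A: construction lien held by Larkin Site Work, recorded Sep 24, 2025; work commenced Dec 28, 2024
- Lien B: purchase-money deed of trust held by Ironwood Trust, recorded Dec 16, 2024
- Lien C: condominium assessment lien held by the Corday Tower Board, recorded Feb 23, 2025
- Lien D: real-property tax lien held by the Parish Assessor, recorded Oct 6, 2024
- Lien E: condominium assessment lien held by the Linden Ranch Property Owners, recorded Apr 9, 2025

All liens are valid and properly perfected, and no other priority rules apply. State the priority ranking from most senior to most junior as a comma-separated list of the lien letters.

Effective dates: A's effective date is Dec 28, 2024, when work began; B was recorded within the 15-day window, so its effective date is the deed date Dec 9, 2024.
D is a real-property tax lien and takes priority over every other lien.
The other liens, earliest effective date first: B (Dec 9, 2024), A (Dec 28, 2024), C (Feb 23, 2025), E (Apr 9, 2025).

D, B, A, C, E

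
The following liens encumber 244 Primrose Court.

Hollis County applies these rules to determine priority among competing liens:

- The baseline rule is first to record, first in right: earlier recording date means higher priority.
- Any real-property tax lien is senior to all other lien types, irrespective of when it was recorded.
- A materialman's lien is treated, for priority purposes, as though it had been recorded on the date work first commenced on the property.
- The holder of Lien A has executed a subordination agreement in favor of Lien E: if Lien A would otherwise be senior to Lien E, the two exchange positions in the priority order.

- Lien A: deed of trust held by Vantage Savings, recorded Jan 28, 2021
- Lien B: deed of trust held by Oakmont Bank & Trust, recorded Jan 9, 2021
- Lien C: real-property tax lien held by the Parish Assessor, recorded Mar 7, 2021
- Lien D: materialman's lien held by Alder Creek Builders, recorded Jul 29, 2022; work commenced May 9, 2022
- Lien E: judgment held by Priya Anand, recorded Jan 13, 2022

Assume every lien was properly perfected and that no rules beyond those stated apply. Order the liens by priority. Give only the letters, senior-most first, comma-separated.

C, B, E, A, D

Effective dates after the stated exceptions: D's effective date is May 9, 2022, when work began.
C is a real-property tax lien and takes priority over every other lien.
The other liens, earliest effective date first: B (Jan 9, 2021), A (Jan 28, 2021), E (Jan 13, 2022), D (May 9, 2022).
Because A would otherwise rank above E, the subordination swaps them.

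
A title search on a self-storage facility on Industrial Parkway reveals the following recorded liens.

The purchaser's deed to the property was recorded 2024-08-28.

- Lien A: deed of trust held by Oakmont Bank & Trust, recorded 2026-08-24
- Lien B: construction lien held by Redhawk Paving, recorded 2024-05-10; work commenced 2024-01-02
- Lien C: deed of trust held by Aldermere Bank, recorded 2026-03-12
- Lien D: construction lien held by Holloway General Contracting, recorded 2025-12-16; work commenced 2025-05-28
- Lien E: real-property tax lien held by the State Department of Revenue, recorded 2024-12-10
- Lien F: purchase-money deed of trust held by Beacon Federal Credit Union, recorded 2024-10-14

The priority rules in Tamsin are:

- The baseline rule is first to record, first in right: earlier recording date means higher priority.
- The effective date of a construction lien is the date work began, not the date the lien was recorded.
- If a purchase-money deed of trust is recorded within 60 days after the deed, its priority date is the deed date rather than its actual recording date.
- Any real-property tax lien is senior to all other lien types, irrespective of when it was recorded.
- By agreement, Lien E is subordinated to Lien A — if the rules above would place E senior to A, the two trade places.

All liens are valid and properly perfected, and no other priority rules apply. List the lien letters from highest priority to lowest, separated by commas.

Effective dates after the stated exceptions: B relates back to 2024-01-02 (work commenced); D relates back to 2025-05-28 (work commenced); F relates back to the deed date 2024-08-28.
E, as a real-property tax lien, has superpriority and ranks first.
The other liens, earliest effective date first: B (2024-01-02), F (2024-08-28), D (2025-05-28), C (2026-03-12), A (2026-08-24).
Because E would otherwise rank above A, the subordination swaps them.

A, B, F, D, C, E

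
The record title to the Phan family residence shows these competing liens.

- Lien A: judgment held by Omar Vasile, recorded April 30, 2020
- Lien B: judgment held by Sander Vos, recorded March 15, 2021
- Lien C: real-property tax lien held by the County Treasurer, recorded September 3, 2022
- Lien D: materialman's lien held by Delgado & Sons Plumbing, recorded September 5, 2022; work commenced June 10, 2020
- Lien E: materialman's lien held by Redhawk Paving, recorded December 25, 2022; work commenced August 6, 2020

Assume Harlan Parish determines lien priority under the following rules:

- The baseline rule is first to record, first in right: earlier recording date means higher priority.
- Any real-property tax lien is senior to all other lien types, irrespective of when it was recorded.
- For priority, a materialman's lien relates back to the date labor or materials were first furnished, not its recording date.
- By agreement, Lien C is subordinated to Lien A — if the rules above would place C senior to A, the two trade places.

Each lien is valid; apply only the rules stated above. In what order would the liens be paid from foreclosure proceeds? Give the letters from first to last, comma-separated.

Effective dates after the stated exceptions: D is treated as recorded June 10, 2020, the work-commencement date; E is treated as recorded August 6, 2020, the work-commencement date.
As a real-property tax lien, C is senior to every other lien.
The other liens, earliest effective date first: A (April 30, 2020), D (June 10, 2020), E (August 6, 2020), B (March 15, 2021).
C is senior to A before the subordination, so the two trade places.

A, C, D, E, B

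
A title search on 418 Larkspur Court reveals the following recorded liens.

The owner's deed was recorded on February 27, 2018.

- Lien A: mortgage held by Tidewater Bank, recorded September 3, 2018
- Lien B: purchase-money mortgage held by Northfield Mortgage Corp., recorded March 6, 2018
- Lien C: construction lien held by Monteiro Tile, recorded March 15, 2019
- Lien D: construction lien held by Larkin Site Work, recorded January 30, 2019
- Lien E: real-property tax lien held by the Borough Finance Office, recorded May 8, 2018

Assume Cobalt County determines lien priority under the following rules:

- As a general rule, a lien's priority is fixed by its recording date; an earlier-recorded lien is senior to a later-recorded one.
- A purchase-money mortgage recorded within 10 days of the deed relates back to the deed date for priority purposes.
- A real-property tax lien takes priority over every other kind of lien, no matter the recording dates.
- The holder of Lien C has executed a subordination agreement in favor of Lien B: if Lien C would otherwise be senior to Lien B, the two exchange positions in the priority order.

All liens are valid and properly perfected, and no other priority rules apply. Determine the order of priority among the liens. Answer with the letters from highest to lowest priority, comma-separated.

First, effective dates: B's effective date is the deed date, February 27, 2018.
E, as a real-property tax lien, has superpriority and ranks first.
The other liens, earliest effective date first: B (February 27, 2018), A (September 3, 2018), D (January 30, 2019), C (March 15, 2019).
C is already junior to B, so the subordination agreement changes nothing.

E, B, A, D, C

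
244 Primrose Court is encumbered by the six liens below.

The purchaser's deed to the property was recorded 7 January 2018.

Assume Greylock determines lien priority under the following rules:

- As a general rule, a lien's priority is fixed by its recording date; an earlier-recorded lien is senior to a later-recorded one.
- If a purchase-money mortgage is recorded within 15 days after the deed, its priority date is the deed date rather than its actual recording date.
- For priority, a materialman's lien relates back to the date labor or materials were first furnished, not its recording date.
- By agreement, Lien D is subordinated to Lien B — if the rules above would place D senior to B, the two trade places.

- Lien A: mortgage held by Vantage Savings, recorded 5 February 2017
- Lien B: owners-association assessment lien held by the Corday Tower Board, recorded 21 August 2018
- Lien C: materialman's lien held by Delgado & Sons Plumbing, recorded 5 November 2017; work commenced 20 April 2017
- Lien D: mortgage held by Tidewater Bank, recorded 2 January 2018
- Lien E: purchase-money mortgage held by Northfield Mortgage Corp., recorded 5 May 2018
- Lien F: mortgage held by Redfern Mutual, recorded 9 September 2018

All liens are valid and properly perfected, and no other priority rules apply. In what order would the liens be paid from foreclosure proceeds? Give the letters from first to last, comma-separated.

Adjusting effective dates: C relates back to 20 April 2017 (work commenced); E was recorded 118 days after the deed, outside the 15-day window, so it keeps its recording date.
By effective date: A (5 February 2017), C (20 April 2017), D (2 January 2018), E (5 May 2018), B (21 August 2018), F (9 September 2018).
The subordination applies — D was senior to B — so D and B swap.

A, C, B, E, D, F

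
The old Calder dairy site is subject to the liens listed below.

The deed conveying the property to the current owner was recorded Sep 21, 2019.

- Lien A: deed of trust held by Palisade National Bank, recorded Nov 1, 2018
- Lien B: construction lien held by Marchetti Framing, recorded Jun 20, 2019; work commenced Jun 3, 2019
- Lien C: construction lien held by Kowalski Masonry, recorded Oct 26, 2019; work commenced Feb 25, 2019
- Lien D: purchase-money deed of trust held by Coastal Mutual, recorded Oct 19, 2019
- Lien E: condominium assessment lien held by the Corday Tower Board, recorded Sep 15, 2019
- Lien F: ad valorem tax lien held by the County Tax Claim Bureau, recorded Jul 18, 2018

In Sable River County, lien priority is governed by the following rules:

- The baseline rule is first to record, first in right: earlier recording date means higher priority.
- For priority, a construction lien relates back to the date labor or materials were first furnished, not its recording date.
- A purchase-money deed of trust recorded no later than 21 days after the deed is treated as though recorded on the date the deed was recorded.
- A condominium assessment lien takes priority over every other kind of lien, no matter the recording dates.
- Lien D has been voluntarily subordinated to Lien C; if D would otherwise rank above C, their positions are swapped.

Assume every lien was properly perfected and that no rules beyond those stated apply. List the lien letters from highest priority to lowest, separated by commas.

Effective dates after the stated exceptions: B is treated as recorded Jun 3, 2019, the work-commencement date; C's effective date is Feb 25, 2019, when work began; D was recorded 28 days after the deed — beyond 21 days — so no relation-back applies.
E, as a condominium assessment lien, has superpriority and ranks first.
The other liens, earliest effective date first: F (Jul 18, 2018), A (Nov 1, 2018), C (Feb 25, 2019), B (Jun 3, 2019), D (Oct 19, 2019).
Since D is not senior to C, the subordination leaves the order unchanged.

E, F, A, C, B, D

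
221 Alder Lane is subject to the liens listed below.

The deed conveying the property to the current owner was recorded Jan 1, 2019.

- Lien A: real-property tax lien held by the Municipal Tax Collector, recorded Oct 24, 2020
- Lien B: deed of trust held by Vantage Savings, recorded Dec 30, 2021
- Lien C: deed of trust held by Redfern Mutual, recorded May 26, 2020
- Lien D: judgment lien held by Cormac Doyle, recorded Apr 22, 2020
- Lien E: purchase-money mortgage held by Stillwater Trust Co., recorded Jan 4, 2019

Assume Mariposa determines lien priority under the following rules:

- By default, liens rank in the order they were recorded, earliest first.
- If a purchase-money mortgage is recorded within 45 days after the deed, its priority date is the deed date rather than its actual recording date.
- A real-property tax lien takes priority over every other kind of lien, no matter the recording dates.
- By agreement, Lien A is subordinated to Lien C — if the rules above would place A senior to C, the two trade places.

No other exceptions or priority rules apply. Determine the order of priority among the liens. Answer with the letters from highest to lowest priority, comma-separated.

C, E, D, A, B

First, effective dates: E's effective date is the deed date, Jan 1, 2019.
A is a real-property tax lien, so it outranks all other liens regardless of date.
Remaining liens by effective date: E (Jan 1, 2019), D (Apr 22, 2020), C (May 26, 2020), B (Dec 30, 2021).
A would otherwise be senior to C, so under the subordination agreement A and C exchange positions.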